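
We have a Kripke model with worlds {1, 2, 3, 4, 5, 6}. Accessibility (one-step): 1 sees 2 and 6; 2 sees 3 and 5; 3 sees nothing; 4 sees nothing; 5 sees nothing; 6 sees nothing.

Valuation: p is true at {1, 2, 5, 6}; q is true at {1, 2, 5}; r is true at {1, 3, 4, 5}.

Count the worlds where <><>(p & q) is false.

1: successors {2, 6}; <>(p & q) there: 2:T, 6:F. ✓
2: successors {3, 5}; <>(p & q) there: 3:F, 5:F. ✗
3: no successors, so <><>(p & q) fails. ✗
4: no successors, so <><>(p & q) fails. ✗
5: no successors, so <><>(p & q) fails. ✗
6: no successors, so <><>(p & q) fails. ✗
Satisfying worlds: {1}.
So <><>(p & q) fails at the other 5 worlds.

5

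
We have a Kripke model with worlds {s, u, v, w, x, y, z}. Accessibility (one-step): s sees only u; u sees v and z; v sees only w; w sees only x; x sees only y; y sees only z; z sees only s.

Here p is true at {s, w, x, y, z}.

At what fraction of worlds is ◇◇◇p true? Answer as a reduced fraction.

6/7

s: successors {u}; ◇◇p there: u:T. ✓
u: successors {v, z}; ◇◇p there: v:T, z:F. ✓
v: successors {w}; ◇◇p there: w:T. ✓
w: successors {x}; ◇◇p there: x:T. ✓
x: successors {y}; ◇◇p there: y:T. ✓
y: successors {z}; ◇◇p there: z:F. ✗
z: successors {s}; ◇◇p there: s:T. ✓
That's 6 of 7 worlds, so 6/7.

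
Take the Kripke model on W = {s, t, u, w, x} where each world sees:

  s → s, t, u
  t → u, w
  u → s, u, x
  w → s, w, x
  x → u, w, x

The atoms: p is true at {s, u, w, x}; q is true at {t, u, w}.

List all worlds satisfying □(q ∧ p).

s: successors {s, t, u}; q ∧ p there: s:F, t:F, u:T. ✗
t: successors {u, w}; q ∧ p there: u:T, w:T. ✓
u: successors {s, u, x}; q ∧ p there: s:F, u:T, x:F. ✗
w: successors {s, w, x}; q ∧ p there: s:F, w:T, x:F. ✗
x: successors {u, w, x}; q ∧ p there: u:T, w:T, x:F. ✗

{t}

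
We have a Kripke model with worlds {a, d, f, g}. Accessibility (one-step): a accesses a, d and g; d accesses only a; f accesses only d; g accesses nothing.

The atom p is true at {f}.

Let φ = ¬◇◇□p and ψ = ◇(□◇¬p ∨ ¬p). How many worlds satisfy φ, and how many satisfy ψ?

For ¬◇◇□p:
a: ◇◇□p is T. ✗
d: ◇◇□p is T. ✗
f: ◇◇□p is F. ✓
g: ◇◇□p is F. ✓
— 2 worlds.
For ◇(□◇¬p ∨ ¬p):
a: successors {a, d, g}; □◇¬p ∨ ¬p there: a:T, d:T, g:T. ✓
d: successors {a}; □◇¬p ∨ ¬p there: a:T. ✓
f: successors {d}; □◇¬p ∨ ¬p there: d:T. ✓
g: no successors, so ◇(□◇¬p ∨ ¬p) fails. ✗
— 3 worlds.

2 and 3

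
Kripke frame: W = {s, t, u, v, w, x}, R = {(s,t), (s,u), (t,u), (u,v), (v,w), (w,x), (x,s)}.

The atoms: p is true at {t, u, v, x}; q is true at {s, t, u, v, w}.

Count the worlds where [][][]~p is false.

4

s: successors {t, u}; [][]~p there: t:F, u:T. ✗
t: successors {u}; [][]~p there: u:T. ✓
u: successors {v}; [][]~p there: v:F. ✗
v: successors {w}; [][]~p there: w:T. ✓
w: successors {x}; [][]~p there: x:F. ✗
x: successors {s}; [][]~p there: s:F. ✗
Satisfying worlds: {t, v}.
So [][][]~p fails at the other 4 worlds.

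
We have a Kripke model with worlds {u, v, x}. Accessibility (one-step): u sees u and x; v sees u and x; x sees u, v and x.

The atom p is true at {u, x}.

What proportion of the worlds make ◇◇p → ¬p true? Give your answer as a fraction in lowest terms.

u: ◇◇p is T, ¬p is F. ✗
v: ◇◇p is T, ¬p is T. ✓
x: ◇◇p is T, ¬p is F. ✗
That's 1 of 3 worlds, so 1/3.

1/3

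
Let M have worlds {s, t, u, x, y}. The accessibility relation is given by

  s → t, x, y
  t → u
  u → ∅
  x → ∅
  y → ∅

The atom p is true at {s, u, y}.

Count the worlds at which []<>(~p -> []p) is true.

3

s: successors {t, x, y}; <>(~p -> []p) there: t:T, x:F, y:F. ✗
t: successors {u}; <>(~p -> []p) there: u:F. ✗
u: no successors, so []<>(~p -> []p) holds vacuously. ✓
x: no successors, so []<>(~p -> []p) holds vacuously. ✓
y: no successors, so []<>(~p -> []p) holds vacuously. ✓
Satisfying worlds: {u, x, y}.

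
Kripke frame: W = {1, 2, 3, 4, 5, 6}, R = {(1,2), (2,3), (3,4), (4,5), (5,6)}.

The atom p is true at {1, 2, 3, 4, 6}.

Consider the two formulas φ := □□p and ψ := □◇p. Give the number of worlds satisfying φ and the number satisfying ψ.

5 and 4

For □□p:
1: successors {2}; □p there: 2:T. ✓
2: successors {3}; □p there: 3:T. ✓
3: successors {4}; □p there: 4:F. ✗
4: successors {5}; □p there: 5:T. ✓
5: successors {6}; □p there: 6:T. ✓
6: no successors, so □□p holds vacuously. ✓
— 5 worlds.
For □◇p:
1: successors {2}; ◇p there: 2:T. ✓
2: successors {3}; ◇p there: 3:T. ✓
3: successors {4}; ◇p there: 4:F. ✗
4: successors {5}; ◇p there: 5:T. ✓
5: successors {6}; ◇p there: 6:F. ✗
6: no successors, so □◇p holds vacuously. ✓
— 4 worlds.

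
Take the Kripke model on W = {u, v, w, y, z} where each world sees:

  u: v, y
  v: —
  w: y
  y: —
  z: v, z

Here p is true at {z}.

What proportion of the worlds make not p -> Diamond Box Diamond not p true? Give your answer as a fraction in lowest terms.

3/5

u: not p is T, Diamond Box Diamond not p is T. ✓
v: not p is T, Diamond Box Diamond not p is F. ✗
w: not p is T, Diamond Box Diamond not p is T. ✓
y: not p is T, Diamond Box Diamond not p is F. ✗
z: not p is F, Diamond Box Diamond not p is T. ✓
That's 3 of 5 worlds, so 3/5.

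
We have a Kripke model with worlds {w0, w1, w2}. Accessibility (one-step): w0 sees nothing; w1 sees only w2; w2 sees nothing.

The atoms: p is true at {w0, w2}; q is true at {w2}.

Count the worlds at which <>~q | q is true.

1

w0: <>~q is F, q is F. ✗
w1: <>~q is F, q is F. ✗
w2: <>~q is F, q is T. ✓
Satisfying worlds: {w2}.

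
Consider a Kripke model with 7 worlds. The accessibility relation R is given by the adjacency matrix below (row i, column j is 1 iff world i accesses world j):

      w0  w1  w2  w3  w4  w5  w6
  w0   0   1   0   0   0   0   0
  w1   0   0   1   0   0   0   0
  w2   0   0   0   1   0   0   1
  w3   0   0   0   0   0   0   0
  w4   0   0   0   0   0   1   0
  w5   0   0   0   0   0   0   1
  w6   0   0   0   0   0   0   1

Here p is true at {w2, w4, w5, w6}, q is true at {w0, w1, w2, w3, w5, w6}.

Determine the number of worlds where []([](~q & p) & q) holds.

1

w0: successors {w1}; [](~q & p) & q there: w1:F. ✗
w1: successors {w2}; [](~q & p) & q there: w2:F. ✗
w2: successors {w3, w6}; [](~q & p) & q there: w3:T, w6:F. ✗
w3: no successors, so []([](~q & p) & q) holds vacuously. ✓
w4: successors {w5}; [](~q & p) & q there: w5:F. ✗
w5: successors {w6}; [](~q & p) & q there: w6:F. ✗
w6: successors {w6}; [](~q & p) & q there: w6:F. ✗
Satisfying worlds: {w3}.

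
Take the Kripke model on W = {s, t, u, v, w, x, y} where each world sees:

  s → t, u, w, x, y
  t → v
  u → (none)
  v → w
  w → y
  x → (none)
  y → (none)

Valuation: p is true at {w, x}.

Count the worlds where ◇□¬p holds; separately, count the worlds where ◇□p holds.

For ◇□¬p:
s: successors {t, u, w, x, y}; □¬p there: t:T, u:T, w:T, x:T, y:T. ✓
t: successors {v}; □¬p there: v:F. ✗
u: no successors, so ◇□¬p fails. ✗
v: successors {w}; □¬p there: w:T. ✓
w: successors {y}; □¬p there: y:T. ✓
x: no successors, so ◇□¬p fails. ✗
y: no successors, so ◇□¬p fails. ✗
— 3 worlds.
For ◇□p:
s: successors {t, u, w, x, y}; □p there: t:F, u:T, w:F, x:T, y:T. ✓
t: successors {v}; □p there: v:T. ✓
u: no successors, so ◇□p fails. ✗
v: successors {w}; □p there: w:F. ✗
w: successors {y}; □p there: y:T. ✓
x: no successors, so ◇□p fails. ✗
y: no successors, so ◇□p fails. ✗
— 3 worlds.

3 and 3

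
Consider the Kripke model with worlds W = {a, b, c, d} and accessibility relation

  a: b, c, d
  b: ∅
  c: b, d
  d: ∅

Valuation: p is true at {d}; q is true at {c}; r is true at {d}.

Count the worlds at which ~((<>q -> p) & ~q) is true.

a: (<>q -> p) & ~q is F. ✓
b: (<>q -> p) & ~q is T. ✗
c: (<>q -> p) & ~q is F. ✓
d: (<>q -> p) & ~q is T. ✗
Satisfying worlds: {a, c}.

2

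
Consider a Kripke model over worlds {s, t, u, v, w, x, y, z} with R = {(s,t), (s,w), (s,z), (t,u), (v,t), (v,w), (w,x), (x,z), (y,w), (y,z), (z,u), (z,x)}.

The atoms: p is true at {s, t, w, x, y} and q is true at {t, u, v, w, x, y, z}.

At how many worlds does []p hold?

s: successors {t, w, z}; p there: t:T, w:T, z:F. ✗
t: successors {u}; p there: u:F. ✗
u: no successors, so []p holds vacuously. ✓
v: successors {t, w}; p there: t:T, w:T. ✓
w: successors {x}; p there: x:T. ✓
x: successors {z}; p there: z:F. ✗
y: successors {w, z}; p there: w:T, z:F. ✗
z: successors {u, x}; p there: u:F, x:T. ✗
Satisfying worlds: {u, v, w}.

3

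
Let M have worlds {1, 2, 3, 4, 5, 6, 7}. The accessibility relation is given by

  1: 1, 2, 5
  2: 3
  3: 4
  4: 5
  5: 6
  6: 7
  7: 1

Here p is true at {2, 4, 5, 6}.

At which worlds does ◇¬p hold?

1: successors {1, 2, 5}; ¬p there: 1:T, 2:F, 5:F. ✓
2: successors {3}; ¬p there: 3:T. ✓
3: successors {4}; ¬p there: 4:F. ✗
4: successors {5}; ¬p there: 5:F. ✗
5: successors {6}; ¬p there: 6:F. ✗
6: successors {7}; ¬p there: 7:T. ✓
7: successors {1}; ¬p there: 1:T. ✓

{1, 2, 6, 7}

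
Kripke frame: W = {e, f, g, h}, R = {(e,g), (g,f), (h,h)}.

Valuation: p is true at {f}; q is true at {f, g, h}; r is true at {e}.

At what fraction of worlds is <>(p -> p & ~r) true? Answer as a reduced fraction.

3/4

e: successors {g}; p -> p & ~r there: g:T. ✓
f: no successors, so <>(p -> p & ~r) fails. ✗
g: successors {f}; p -> p & ~r there: f:T. ✓
h: successors {h}; p -> p & ~r there: h:T. ✓
That's 3 of 4 worlds, so 3/4.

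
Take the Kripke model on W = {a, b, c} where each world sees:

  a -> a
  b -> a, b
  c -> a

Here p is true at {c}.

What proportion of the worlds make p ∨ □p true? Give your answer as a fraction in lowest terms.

a: p is F, □p is F. ✗
b: p is F, □p is F. ✗
c: p is T, □p is F. ✓
That's 1 of 3 worlds, so 1/3.

1/3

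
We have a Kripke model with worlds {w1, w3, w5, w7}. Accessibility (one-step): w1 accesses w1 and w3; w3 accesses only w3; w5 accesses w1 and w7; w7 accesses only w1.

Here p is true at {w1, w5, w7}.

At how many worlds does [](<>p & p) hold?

w1: successors {w1, w3}; <>p & p there: w1:T, w3:F. ✗
w3: successors {w3}; <>p & p there: w3:F. ✗
w5: successors {w1, w7}; <>p & p there: w1:T, w7:T. ✓
w7: successors {w1}; <>p & p there: w1:T. ✓
Satisfying worlds: {w5, w7}.

2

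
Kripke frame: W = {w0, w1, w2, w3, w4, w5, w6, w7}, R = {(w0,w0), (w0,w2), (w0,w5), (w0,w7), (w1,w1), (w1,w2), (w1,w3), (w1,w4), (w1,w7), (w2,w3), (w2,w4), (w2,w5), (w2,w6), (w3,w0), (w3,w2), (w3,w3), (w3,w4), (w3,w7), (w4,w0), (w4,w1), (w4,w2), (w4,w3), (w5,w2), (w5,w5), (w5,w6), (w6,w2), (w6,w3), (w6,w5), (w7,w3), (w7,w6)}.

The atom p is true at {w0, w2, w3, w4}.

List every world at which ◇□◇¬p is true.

w0: successors {w0, w2, w5, w7}; □◇¬p there: w0:T, w2:T, w5:T, w7:T. ✓
w1: successors {w1, w2, w3, w4, w7}; □◇¬p there: w1:T, w2:T, w3:T, w4:T, w7:T. ✓
w2: successors {w3, w4, w5, w6}; □◇¬p there: w3:T, w4:T, w5:T, w6:T. ✓
w3: successors {w0, w2, w3, w4, w7}; □◇¬p there: w0:T, w2:T, w3:T, w4:T, w7:T. ✓
w4: successors {w0, w1, w2, w3}; □◇¬p there: w0:T, w1:T, w2:T, w3:T. ✓
w5: successors {w2, w5, w6}; □◇¬p there: w2:T, w5:T, w6:T. ✓
w6: successors {w2, w3, w5}; □◇¬p there: w2:T, w3:T, w5:T. ✓
w7: successors {w3, w6}; □◇¬p there: w3:T, w6:T. ✓

{w0, w1, w2, w3, w4, w5, w6, w7}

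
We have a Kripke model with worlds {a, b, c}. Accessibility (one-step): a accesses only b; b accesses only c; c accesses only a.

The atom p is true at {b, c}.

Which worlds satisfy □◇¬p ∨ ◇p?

{a, b}

a: □◇¬p is F, ◇p is T. ✓
b: □◇¬p is T, ◇p is T. ✓
c: □◇¬p is F, ◇p is F. ✗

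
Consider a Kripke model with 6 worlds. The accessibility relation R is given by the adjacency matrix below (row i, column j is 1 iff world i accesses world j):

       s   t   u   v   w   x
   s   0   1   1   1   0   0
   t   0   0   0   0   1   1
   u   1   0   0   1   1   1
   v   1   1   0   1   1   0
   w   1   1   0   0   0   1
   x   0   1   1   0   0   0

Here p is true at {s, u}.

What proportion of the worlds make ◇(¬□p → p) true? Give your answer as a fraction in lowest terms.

5/6

s: successors {t, u, v}; ¬□p → p there: t:F, u:T, v:F. ✓
t: successors {w, x}; ¬□p → p there: w:F, x:F. ✗
u: successors {s, v, w, x}; ¬□p → p there: s:T, v:F, w:F, x:F. ✓
v: successors {s, t, v, w}; ¬□p → p there: s:T, t:F, v:F, w:F. ✓
w: successors {s, t, x}; ¬□p → p there: s:T, t:F, x:F. ✓
x: successors {t, u}; ¬□p → p there: t:F, u:T. ✓
That's 5 of 6 worlds, so 5/6.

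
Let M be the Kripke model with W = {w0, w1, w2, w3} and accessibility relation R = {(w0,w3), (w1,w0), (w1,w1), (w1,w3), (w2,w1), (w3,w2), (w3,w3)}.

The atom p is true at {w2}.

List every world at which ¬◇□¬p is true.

{w0}

w0: ◇□¬p is F. ✓
w1: ◇□¬p is T. ✗
w2: ◇□¬p is T. ✗
w3: ◇□¬p is T. ✗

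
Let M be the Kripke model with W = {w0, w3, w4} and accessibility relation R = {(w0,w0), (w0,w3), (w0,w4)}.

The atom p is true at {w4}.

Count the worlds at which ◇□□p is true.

w0: successors {w0, w3, w4}; □□p there: w0:F, w3:T, w4:T. ✓
w3: no successors, so ◇□□p fails. ✗
w4: no successors, so ◇□□p fails. ✗
Satisfying worlds: {w0}.

1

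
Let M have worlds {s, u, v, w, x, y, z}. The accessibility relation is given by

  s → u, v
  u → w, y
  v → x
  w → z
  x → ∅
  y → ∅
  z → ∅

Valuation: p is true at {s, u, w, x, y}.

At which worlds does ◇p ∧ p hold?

{s, u}

s: ◇p is T, p is T. ✓
u: ◇p is T, p is T. ✓
v: ◇p is T, p is F. ✗
w: ◇p is F, p is T. ✗
x: ◇p is F, p is T. ✗
y: ◇p is F, p is T. ✗
z: ◇p is F, p is F. ✗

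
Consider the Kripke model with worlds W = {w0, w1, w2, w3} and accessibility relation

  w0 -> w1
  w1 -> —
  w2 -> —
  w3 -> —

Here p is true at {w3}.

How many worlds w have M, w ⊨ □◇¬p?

w0: successors {w1}; ◇¬p there: w1:F. ✗
w1: no successors, so □◇¬p holds vacuously. ✓
w2: no successors, so □◇¬p holds vacuously. ✓
w3: no successors, so □◇¬p holds vacuously. ✓
Satisfying worlds: {w1, w2, w3}.

3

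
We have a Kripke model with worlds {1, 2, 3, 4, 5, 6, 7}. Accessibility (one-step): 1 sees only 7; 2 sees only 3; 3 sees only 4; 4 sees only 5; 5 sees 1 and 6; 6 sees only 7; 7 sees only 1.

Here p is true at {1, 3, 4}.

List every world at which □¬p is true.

{1, 4, 6}

1: successors {7}; ¬p there: 7:T. ✓
2: successors {3}; ¬p there: 3:F. ✗
3: successors {4}; ¬p there: 4:F. ✗
4: successors {5}; ¬p there: 5:T. ✓
5: successors {1, 6}; ¬p there: 1:F, 6:T. ✗
6: successors {7}; ¬p there: 7:T. ✓
7: successors {1}; ¬p there: 1:F. ✗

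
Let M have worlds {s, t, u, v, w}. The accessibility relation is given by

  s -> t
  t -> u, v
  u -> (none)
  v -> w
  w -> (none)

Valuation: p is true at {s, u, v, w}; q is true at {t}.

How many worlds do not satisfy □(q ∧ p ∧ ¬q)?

3

s: successors {t}; q ∧ p ∧ ¬q there: t:F. ✗
t: successors {u, v}; q ∧ p ∧ ¬q there: u:F, v:F. ✗
u: no successors, so □(q ∧ p ∧ ¬q) holds vacuously. ✓
v: successors {w}; q ∧ p ∧ ¬q there: w:F. ✗
w: no successors, so □(q ∧ p ∧ ¬q) holds vacuously. ✓
Satisfying worlds: {u, w}.
So □(q ∧ p ∧ ¬q) fails at the other 3 worlds.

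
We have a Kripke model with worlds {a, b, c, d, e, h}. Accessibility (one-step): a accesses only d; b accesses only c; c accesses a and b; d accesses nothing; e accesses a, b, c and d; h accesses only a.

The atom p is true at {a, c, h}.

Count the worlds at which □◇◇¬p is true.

a: successors {d}; ◇◇¬p there: d:F. ✗
b: successors {c}; ◇◇¬p there: c:T. ✓
c: successors {a, b}; ◇◇¬p there: a:F, b:T. ✗
d: no successors, so □◇◇¬p holds vacuously. ✓
e: successors {a, b, c, d}; ◇◇¬p there: a:F, b:T, c:T, d:F. ✗
h: successors {a}; ◇◇¬p there: a:F. ✗
Satisfying worlds: {b, d}.

2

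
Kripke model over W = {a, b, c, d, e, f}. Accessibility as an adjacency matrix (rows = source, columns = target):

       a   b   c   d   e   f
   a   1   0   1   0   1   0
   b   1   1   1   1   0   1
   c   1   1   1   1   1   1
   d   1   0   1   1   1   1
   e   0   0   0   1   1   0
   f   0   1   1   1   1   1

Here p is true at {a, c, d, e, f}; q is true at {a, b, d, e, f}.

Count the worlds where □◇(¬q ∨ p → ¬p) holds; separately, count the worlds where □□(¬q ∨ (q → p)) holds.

0 and 1

For □◇(¬q ∨ p → ¬p):
a: successors {a, c, e}; ◇(¬q ∨ p → ¬p) there: a:F, c:T, e:F. ✗
b: successors {a, b, c, d, f}; ◇(¬q ∨ p → ¬p) there: a:F, b:T, c:T, d:F, f:T. ✗
c: successors {a, b, c, d, e, f}; ◇(¬q ∨ p → ¬p) there: a:F, b:T, c:T, d:F, e:F, f:T. ✗
d: successors {a, c, d, e, f}; ◇(¬q ∨ p → ¬p) there: a:F, c:T, d:F, e:F, f:T. ✗
e: successors {d, e}; ◇(¬q ∨ p → ¬p) there: d:F, e:F. ✗
f: successors {b, c, d, e, f}; ◇(¬q ∨ p → ¬p) there: b:T, c:T, d:F, e:F, f:T. ✗
— 0 worlds.
For □□(¬q ∨ (q → p)):
a: successors {a, c, e}; □(¬q ∨ (q → p)) there: a:T, c:F, e:T. ✗
b: successors {a, b, c, d, f}; □(¬q ∨ (q → p)) there: a:T, b:F, c:F, d:T, f:F. ✗
c: successors {a, b, c, d, e, f}; □(¬q ∨ (q → p)) there: a:T, b:F, c:F, d:T, e:T, f:F. ✗
d: successors {a, c, d, e, f}; □(¬q ∨ (q → p)) there: a:T, c:F, d:T, e:T, f:F. ✗
e: successors {d, e}; □(¬q ∨ (q → p)) there: d:T, e:T. ✓
f: successors {b, c, d, e, f}; □(¬q ∨ (q → p)) there: b:F, c:F, d:T, e:T, f:F. ✗
— 1 world.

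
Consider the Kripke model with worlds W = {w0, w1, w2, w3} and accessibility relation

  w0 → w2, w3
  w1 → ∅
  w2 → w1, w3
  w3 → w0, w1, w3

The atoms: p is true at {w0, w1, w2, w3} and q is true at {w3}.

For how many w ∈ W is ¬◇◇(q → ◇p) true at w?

w0: ◇◇(q → ◇p) is T. ✗
w1: ◇◇(q → ◇p) is F. ✓
w2: ◇◇(q → ◇p) is T. ✗
w3: ◇◇(q → ◇p) is T. ✗
Satisfying worlds: {w1}.

1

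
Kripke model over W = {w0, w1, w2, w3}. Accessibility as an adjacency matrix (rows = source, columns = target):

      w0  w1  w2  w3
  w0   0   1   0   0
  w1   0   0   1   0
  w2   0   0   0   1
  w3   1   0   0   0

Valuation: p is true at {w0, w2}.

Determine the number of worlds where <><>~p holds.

2

w0: successors {w1}; <>~p there: w1:F. ✗
w1: successors {w2}; <>~p there: w2:T. ✓
w2: successors {w3}; <>~p there: w3:F. ✗
w3: successors {w0}; <>~p there: w0:T. ✓
Satisfying worlds: {w1, w3}.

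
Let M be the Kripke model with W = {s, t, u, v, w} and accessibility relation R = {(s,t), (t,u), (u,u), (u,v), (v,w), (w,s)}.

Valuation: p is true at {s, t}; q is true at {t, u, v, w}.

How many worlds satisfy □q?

4

s: successors {t}; q there: t:T. ✓
t: successors {u}; q there: u:T. ✓
u: successors {u, v}; q there: u:T, v:T. ✓
v: successors {w}; q there: w:T. ✓
w: successors {s}; q there: s:F. ✗
Satisfying worlds: {s, t, u, v}.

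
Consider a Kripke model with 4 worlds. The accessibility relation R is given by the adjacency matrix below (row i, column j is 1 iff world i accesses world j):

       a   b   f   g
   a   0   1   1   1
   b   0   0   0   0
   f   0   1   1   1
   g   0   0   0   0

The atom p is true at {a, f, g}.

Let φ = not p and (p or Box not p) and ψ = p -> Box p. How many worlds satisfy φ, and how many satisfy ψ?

1 and 2

For not p and (p or Box not p):
a: not p is F, p or Box not p is T. ✗
b: not p is T, p or Box not p is T. ✓
f: not p is F, p or Box not p is T. ✗
g: not p is F, p or Box not p is T. ✗
— 1 world.
For p -> Box p:
a: p is T, Box p is F. ✗
b: p is F, Box p is T. ✓
f: p is T, Box p is F. ✗
g: p is T, Box p is T. ✓
— 2 worlds.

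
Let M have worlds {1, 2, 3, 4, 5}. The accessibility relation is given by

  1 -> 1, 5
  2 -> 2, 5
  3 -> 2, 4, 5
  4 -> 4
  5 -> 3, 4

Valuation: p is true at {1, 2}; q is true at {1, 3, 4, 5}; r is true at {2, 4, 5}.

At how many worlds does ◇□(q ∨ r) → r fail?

2

1: ◇□(q ∨ r) is T, r is F. ✗
2: ◇□(q ∨ r) is T, r is T. ✓
3: ◇□(q ∨ r) is T, r is F. ✗
4: ◇□(q ∨ r) is T, r is T. ✓
5: ◇□(q ∨ r) is T, r is T. ✓
Satisfying worlds: {2, 4, 5}.
So ◇□(q ∨ r) → r fails at the other 2 worlds.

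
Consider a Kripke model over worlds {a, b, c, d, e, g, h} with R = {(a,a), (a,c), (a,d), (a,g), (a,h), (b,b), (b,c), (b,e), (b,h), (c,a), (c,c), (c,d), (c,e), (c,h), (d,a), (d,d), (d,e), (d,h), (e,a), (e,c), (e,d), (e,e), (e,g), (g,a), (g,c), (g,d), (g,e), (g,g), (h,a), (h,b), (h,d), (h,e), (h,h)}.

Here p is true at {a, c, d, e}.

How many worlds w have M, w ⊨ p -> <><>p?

7

a: p is T, <><>p is T. ✓
b: p is F, <><>p is T. ✓
c: p is T, <><>p is T. ✓
d: p is T, <><>p is T. ✓
e: p is T, <><>p is T. ✓
g: p is F, <><>p is T. ✓
h: p is F, <><>p is T. ✓
Satisfying worlds: {a, b, c, d, e, g, h}.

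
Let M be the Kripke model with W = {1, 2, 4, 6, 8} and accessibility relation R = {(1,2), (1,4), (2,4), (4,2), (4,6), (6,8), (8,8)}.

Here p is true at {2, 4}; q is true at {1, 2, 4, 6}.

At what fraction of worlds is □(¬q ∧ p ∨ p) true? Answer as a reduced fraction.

1: successors {2, 4}; ¬q ∧ p ∨ p there: 2:T, 4:T. ✓
2: successors {4}; ¬q ∧ p ∨ p there: 4:T. ✓
4: successors {2, 6}; ¬q ∧ p ∨ p there: 2:T, 6:F. ✗
6: successors {8}; ¬q ∧ p ∨ p there: 8:F. ✗
8: successors {8}; ¬q ∧ p ∨ p there: 8:F. ✗
That's 2 of 5 worlds, so 2/5.

2/5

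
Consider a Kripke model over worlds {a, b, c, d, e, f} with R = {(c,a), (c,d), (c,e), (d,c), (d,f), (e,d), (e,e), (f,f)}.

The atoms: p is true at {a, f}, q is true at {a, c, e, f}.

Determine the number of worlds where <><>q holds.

a: no successors, so <><>q fails. ✗
b: no successors, so <><>q fails. ✗
c: successors {a, d, e}; <>q there: a:F, d:T, e:T. ✓
d: successors {c, f}; <>q there: c:T, f:T. ✓
e: successors {d, e}; <>q there: d:T, e:T. ✓
f: successors {f}; <>q there: f:T. ✓
Satisfying worlds: {c, d, e, f}.

4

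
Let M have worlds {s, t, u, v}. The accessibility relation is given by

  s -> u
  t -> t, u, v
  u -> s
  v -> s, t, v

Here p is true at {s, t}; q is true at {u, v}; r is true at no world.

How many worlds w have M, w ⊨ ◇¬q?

3

s: successors {u}; ¬q there: u:F. ✗
t: successors {t, u, v}; ¬q there: t:T, u:F, v:F. ✓
u: successors {s}; ¬q there: s:T. ✓
v: successors {s, t, v}; ¬q there: s:T, t:T, v:F. ✓
Satisfying worlds: {t, u, v}.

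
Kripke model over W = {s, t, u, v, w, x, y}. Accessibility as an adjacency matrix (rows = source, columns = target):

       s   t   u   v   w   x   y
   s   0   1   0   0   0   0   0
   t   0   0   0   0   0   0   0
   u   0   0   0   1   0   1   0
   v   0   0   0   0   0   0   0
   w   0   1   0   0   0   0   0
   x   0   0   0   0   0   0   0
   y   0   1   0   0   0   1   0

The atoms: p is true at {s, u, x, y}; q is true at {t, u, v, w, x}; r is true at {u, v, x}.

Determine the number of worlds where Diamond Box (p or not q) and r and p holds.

1

s: Diamond Box (p or not q) is T, r and p is F. ✗
t: Diamond Box (p or not q) is F, r and p is F. ✗
u: Diamond Box (p or not q) is T, r and p is T. ✓
v: Diamond Box (p or not q) is F, r and p is F. ✗
w: Diamond Box (p or not q) is T, r and p is F. ✗
x: Diamond Box (p or not q) is F, r and p is T. ✗
y: Diamond Box (p or not q) is T, r and p is F. ✗
Satisfying worlds: {u}.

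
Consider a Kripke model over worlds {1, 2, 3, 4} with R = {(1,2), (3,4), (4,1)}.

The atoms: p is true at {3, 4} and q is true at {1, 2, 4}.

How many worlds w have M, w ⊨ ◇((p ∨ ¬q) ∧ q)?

1

1: successors {2}; (p ∨ ¬q) ∧ q there: 2:F. ✗
2: no successors, so ◇((p ∨ ¬q) ∧ q) fails. ✗
3: successors {4}; (p ∨ ¬q) ∧ q there: 4:T. ✓
4: successors {1}; (p ∨ ¬q) ∧ q there: 1:F. ✗
Satisfying worlds: {3}.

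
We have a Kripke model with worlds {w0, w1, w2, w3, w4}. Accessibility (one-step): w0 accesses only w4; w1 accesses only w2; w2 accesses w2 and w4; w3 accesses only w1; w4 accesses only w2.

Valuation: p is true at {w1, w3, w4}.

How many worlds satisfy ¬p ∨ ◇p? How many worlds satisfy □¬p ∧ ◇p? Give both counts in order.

For ¬p ∨ ◇p:
w0: ¬p is T, ◇p is T. ✓
w1: ¬p is F, ◇p is F. ✗
w2: ¬p is T, ◇p is T. ✓
w3: ¬p is F, ◇p is T. ✓
w4: ¬p is F, ◇p is F. ✗
— 3 worlds.
For □¬p ∧ ◇p:
w0: □¬p is F, ◇p is T. ✗
w1: □¬p is T, ◇p is F. ✗
w2: □¬p is F, ◇p is T. ✗
w3: □¬p is F, ◇p is T. ✗
w4: □¬p is T, ◇p is F. ✗
— 0 worlds.

3 and 0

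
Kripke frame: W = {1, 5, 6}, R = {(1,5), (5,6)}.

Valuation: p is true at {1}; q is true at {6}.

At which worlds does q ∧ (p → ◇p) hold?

{6}

1: q is F, p → ◇p is F. ✗
5: q is F, p → ◇p is T. ✗
6: q is T, p → ◇p is T. ✓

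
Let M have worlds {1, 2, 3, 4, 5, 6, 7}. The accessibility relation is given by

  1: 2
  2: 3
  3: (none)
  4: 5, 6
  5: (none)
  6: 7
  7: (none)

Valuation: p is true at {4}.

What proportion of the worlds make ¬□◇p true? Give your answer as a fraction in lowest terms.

1: □◇p is F. ✓
2: □◇p is F. ✓
3: □◇p is T. ✗
4: □◇p is F. ✓
5: □◇p is T. ✗
6: □◇p is F. ✓
7: □◇p is T. ✗
That's 4 of 7 worlds, so 4/7.

4/7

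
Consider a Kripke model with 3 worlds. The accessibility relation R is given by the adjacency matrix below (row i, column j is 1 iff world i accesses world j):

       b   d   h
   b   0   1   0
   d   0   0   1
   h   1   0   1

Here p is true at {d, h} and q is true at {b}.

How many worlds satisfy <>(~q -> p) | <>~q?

b: <>(~q -> p) is T, <>~q is T. ✓
d: <>(~q -> p) is T, <>~q is T. ✓
h: <>(~q -> p) is T, <>~q is T. ✓
Satisfying worlds: {b, d, h}.

3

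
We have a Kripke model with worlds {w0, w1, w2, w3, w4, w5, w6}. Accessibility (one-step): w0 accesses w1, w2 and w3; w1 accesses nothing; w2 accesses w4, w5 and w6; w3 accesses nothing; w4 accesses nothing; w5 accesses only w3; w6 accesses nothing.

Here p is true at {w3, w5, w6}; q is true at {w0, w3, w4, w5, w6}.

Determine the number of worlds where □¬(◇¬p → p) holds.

4

w0: successors {w1, w2, w3}; ¬(◇¬p → p) there: w1:F, w2:T, w3:F. ✗
w1: no successors, so □¬(◇¬p → p) holds vacuously. ✓
w2: successors {w4, w5, w6}; ¬(◇¬p → p) there: w4:F, w5:F, w6:F. ✗
w3: no successors, so □¬(◇¬p → p) holds vacuously. ✓
w4: no successors, so □¬(◇¬p → p) holds vacuously. ✓
w5: successors {w3}; ¬(◇¬p → p) there: w3:F. ✗
w6: no successors, so □¬(◇¬p → p) holds vacuously. ✓
Satisfying worlds: {w1, w3, w4, w6}.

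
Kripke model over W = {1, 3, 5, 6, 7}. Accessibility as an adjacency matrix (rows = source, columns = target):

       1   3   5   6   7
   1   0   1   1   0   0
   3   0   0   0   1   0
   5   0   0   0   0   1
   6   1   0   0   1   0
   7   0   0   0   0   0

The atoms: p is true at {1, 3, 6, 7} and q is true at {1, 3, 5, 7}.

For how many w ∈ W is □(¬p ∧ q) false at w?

4

1: successors {3, 5}; ¬p ∧ q there: 3:F, 5:T. ✗
3: successors {6}; ¬p ∧ q there: 6:F. ✗
5: successors {7}; ¬p ∧ q there: 7:F. ✗
6: successors {1, 6}; ¬p ∧ q there: 1:F, 6:F. ✗
7: no successors, so □(¬p ∧ q) holds vacuously. ✓
Satisfying worlds: {7}.
So □(¬p ∧ q) fails at the other 4 worlds.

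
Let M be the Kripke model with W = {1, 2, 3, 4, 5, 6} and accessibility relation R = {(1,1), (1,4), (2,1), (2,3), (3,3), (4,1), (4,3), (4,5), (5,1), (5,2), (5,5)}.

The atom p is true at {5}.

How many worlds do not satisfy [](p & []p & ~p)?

5

1: successors {1, 4}; p & []p & ~p there: 1:F, 4:F. ✗
2: successors {1, 3}; p & []p & ~p there: 1:F, 3:F. ✗
3: successors {3}; p & []p & ~p there: 3:F. ✗
4: successors {1, 3, 5}; p & []p & ~p there: 1:F, 3:F, 5:F. ✗
5: successors {1, 2, 5}; p & []p & ~p there: 1:F, 2:F, 5:F. ✗
6: no successors, so [](p & []p & ~p) holds vacuously. ✓
Satisfying worlds: {6}.
So [](p & []p & ~p) fails at the other 5 worlds.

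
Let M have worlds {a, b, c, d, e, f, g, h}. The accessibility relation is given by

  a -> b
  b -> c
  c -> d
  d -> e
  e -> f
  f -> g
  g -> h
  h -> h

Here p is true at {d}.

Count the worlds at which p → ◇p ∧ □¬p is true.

7

a: p is F, ◇p ∧ □¬p is F. ✓
b: p is F, ◇p ∧ □¬p is F. ✓
c: p is F, ◇p ∧ □¬p is F. ✓
d: p is T, ◇p ∧ □¬p is F. ✗
e: p is F, ◇p ∧ □¬p is F. ✓
f: p is F, ◇p ∧ □¬p is F. ✓
g: p is F, ◇p ∧ □¬p is F. ✓
h: p is F, ◇p ∧ □¬p is F. ✓
Satisfying worlds: {a, b, c, e, f, g, h}.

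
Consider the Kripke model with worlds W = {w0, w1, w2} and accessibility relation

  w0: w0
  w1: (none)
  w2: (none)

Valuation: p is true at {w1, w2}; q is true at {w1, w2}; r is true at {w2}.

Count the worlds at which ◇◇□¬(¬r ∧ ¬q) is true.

w0: successors {w0}; ◇□¬(¬r ∧ ¬q) there: w0:F. ✗
w1: no successors, so ◇◇□¬(¬r ∧ ¬q) fails. ✗
w2: no successors, so ◇◇□¬(¬r ∧ ¬q) fails. ✗
Satisfying worlds: ∅.

0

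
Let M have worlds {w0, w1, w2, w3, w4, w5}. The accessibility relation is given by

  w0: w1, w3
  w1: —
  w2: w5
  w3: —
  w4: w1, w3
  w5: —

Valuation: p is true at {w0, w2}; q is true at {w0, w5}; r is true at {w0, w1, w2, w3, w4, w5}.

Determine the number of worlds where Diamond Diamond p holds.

0

w0: successors {w1, w3}; Diamond p there: w1:F, w3:F. ✗
w1: no successors, so Diamond Diamond p fails. ✗
w2: successors {w5}; Diamond p there: w5:F. ✗
w3: no successors, so Diamond Diamond p fails. ✗
w4: successors {w1, w3}; Diamond p there: w1:F, w3:F. ✗
w5: no successors, so Diamond Diamond p fails. ✗
Satisfying worlds: ∅.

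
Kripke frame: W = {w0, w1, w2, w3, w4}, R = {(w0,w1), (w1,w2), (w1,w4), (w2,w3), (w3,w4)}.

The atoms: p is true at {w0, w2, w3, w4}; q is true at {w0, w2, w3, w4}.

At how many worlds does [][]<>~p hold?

w0: successors {w1}; []<>~p there: w1:F. ✗
w1: successors {w2, w4}; []<>~p there: w2:F, w4:T. ✗
w2: successors {w3}; []<>~p there: w3:F. ✗
w3: successors {w4}; []<>~p there: w4:T. ✓
w4: no successors, so [][]<>~p holds vacuously. ✓
Satisfying worlds: {w3, w4}.

2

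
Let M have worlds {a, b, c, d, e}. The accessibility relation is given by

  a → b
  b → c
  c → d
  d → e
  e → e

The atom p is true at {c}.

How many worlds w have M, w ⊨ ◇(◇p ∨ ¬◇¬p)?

1

a: successors {b}; ◇p ∨ ¬◇¬p there: b:T. ✓
b: successors {c}; ◇p ∨ ¬◇¬p there: c:F. ✗
c: successors {d}; ◇p ∨ ¬◇¬p there: d:F. ✗
d: successors {e}; ◇p ∨ ¬◇¬p there: e:F. ✗
e: successors {e}; ◇p ∨ ¬◇¬p there: e:F. ✗
Satisfying worlds: {a}.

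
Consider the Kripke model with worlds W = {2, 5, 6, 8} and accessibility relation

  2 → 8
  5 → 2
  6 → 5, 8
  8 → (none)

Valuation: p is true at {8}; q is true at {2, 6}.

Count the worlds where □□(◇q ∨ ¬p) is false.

1

2: successors {8}; □(◇q ∨ ¬p) there: 8:T. ✓
5: successors {2}; □(◇q ∨ ¬p) there: 2:F. ✗
6: successors {5, 8}; □(◇q ∨ ¬p) there: 5:T, 8:T. ✓
8: no successors, so □□(◇q ∨ ¬p) holds vacuously. ✓
Satisfying worlds: {2, 6, 8}.
So □□(◇q ∨ ¬p) fails at the other 1 world.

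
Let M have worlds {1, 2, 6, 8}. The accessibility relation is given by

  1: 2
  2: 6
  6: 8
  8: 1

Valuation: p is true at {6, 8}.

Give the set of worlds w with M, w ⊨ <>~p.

1: successors {2}; ~p there: 2:T. ✓
2: successors {6}; ~p there: 6:F. ✗
6: successors {8}; ~p there: 8:F. ✗
8: successors {1}; ~p there: 1:T. ✓

{1, 8}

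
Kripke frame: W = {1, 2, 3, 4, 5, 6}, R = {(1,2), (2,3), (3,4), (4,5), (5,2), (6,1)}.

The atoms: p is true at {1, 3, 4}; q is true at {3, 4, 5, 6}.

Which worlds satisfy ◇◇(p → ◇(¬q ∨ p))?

1: successors {2}; ◇(p → ◇(¬q ∨ p)) there: 2:T. ✓
2: successors {3}; ◇(p → ◇(¬q ∨ p)) there: 3:F. ✗
3: successors {4}; ◇(p → ◇(¬q ∨ p)) there: 4:T. ✓
4: successors {5}; ◇(p → ◇(¬q ∨ p)) there: 5:T. ✓
5: successors {2}; ◇(p → ◇(¬q ∨ p)) there: 2:T. ✓
6: successors {1}; ◇(p → ◇(¬q ∨ p)) there: 1:T. ✓

{1, 3, 4, 5, 6}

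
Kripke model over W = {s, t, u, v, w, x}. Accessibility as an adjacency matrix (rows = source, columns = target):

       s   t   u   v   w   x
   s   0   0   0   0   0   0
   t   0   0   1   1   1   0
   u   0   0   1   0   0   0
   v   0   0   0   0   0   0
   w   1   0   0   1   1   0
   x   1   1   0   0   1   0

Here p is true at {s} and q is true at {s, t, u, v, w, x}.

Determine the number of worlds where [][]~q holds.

s: no successors, so [][]~q holds vacuously. ✓
t: successors {u, v, w}; []~q there: u:F, v:T, w:F. ✗
u: successors {u}; []~q there: u:F. ✗
v: no successors, so [][]~q holds vacuously. ✓
w: successors {s, v, w}; []~q there: s:T, v:T, w:F. ✗
x: successors {s, t, w}; []~q there: s:T, t:F, w:F. ✗
Satisfying worlds: {s, v}.

2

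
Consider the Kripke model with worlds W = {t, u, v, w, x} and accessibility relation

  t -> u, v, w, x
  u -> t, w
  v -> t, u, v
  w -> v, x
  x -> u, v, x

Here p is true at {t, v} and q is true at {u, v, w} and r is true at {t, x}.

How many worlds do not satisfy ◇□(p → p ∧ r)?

t: successors {u, v, w, x}; □(p → p ∧ r) there: u:T, v:F, w:F, x:F. ✓
u: successors {t, w}; □(p → p ∧ r) there: t:F, w:F. ✗
v: successors {t, u, v}; □(p → p ∧ r) there: t:F, u:T, v:F. ✓
w: successors {v, x}; □(p → p ∧ r) there: v:F, x:F. ✗
x: successors {u, v, x}; □(p → p ∧ r) there: u:T, v:F, x:F. ✓
Satisfying worlds: {t, v, x}.
So ◇□(p → p ∧ r) fails at the other 2 worlds.

2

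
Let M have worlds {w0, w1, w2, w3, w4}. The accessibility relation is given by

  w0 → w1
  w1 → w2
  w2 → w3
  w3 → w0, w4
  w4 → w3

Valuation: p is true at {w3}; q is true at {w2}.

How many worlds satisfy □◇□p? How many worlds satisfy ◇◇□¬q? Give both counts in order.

3 and 5

For □◇□p:
w0: successors {w1}; ◇□p there: w1:T. ✓
w1: successors {w2}; ◇□p there: w2:F. ✗
w2: successors {w3}; ◇□p there: w3:T. ✓
w3: successors {w0, w4}; ◇□p there: w0:F, w4:F. ✗
w4: successors {w3}; ◇□p there: w3:T. ✓
— 3 worlds.
For ◇◇□¬q:
w0: successors {w1}; ◇□¬q there: w1:T. ✓
w1: successors {w2}; ◇□¬q there: w2:T. ✓
w2: successors {w3}; ◇□¬q there: w3:T. ✓
w3: successors {w0, w4}; ◇□¬q there: w0:F, w4:T. ✓
w4: successors {w3}; ◇□¬q there: w3:T. ✓
— 5 worlds.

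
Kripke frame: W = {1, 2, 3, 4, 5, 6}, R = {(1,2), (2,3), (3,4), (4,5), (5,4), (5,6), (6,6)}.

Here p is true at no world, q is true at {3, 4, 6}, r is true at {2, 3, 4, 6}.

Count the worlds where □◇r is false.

2

1: successors {2}; ◇r there: 2:T. ✓
2: successors {3}; ◇r there: 3:T. ✓
3: successors {4}; ◇r there: 4:F. ✗
4: successors {5}; ◇r there: 5:T. ✓
5: successors {4, 6}; ◇r there: 4:F, 6:T. ✗
6: successors {6}; ◇r there: 6:T. ✓
Satisfying worlds: {1, 2, 4, 6}.
So □◇r fails at the other 2 worlds.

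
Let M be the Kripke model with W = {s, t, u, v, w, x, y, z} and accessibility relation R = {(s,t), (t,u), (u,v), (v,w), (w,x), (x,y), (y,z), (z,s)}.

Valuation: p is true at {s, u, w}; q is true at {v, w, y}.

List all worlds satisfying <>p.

s: successors {t}; p there: t:F. ✗
t: successors {u}; p there: u:T. ✓
u: successors {v}; p there: v:F. ✗
v: successors {w}; p there: w:T. ✓
w: successors {x}; p there: x:F. ✗
x: successors {y}; p there: y:F. ✗
y: successors {z}; p there: z:F. ✗
z: successors {s}; p there: s:T. ✓

{t, v, z}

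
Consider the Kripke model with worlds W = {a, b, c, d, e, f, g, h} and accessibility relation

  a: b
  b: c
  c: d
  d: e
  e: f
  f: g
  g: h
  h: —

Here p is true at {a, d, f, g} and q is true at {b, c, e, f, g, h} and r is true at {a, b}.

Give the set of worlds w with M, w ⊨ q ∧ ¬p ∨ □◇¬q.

a: q ∧ ¬p is F, □◇¬q is F. ✗
b: q ∧ ¬p is T, □◇¬q is T. ✓
c: q ∧ ¬p is T, □◇¬q is F. ✓
d: q ∧ ¬p is F, □◇¬q is F. ✗
e: q ∧ ¬p is T, □◇¬q is F. ✓
f: q ∧ ¬p is F, □◇¬q is F. ✗
g: q ∧ ¬p is F, □◇¬q is F. ✗
h: q ∧ ¬p is T, □◇¬q is T. ✓

{b, c, e, h}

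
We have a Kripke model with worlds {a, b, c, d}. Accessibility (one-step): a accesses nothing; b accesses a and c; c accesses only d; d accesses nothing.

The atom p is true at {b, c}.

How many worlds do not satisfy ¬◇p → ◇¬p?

2

a: ¬◇p is T, ◇¬p is F. ✗
b: ¬◇p is F, ◇¬p is T. ✓
c: ¬◇p is T, ◇¬p is T. ✓
d: ¬◇p is T, ◇¬p is F. ✗
Satisfying worlds: {b, c}.
So ¬◇p → ◇¬p fails at the other 2 worlds.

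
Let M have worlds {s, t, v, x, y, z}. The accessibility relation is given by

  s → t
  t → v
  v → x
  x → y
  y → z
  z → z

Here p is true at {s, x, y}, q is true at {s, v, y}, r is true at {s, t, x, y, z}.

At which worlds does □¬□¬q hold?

{s, v}

s: successors {t}; ¬□¬q there: t:T. ✓
t: successors {v}; ¬□¬q there: v:F. ✗
v: successors {x}; ¬□¬q there: x:T. ✓
x: successors {y}; ¬□¬q there: y:F. ✗
y: successors {z}; ¬□¬q there: z:F. ✗
z: successors {z}; ¬□¬q there: z:F. ✗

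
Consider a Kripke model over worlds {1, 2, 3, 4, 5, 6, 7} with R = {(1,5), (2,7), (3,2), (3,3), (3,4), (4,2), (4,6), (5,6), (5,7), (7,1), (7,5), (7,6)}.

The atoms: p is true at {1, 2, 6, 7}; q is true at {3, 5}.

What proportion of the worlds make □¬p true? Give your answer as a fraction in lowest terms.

1: successors {5}; ¬p there: 5:T. ✓
2: successors {7}; ¬p there: 7:F. ✗
3: successors {2, 3, 4}; ¬p there: 2:F, 3:T, 4:T. ✗
4: successors {2, 6}; ¬p there: 2:F, 6:F. ✗
5: successors {6, 7}; ¬p there: 6:F, 7:F. ✗
6: no successors, so □¬p holds vacuously. ✓
7: successors {1, 5, 6}; ¬p there: 1:F, 5:T, 6:F. ✗
That's 2 of 7 worlds, so 2/7.

2/7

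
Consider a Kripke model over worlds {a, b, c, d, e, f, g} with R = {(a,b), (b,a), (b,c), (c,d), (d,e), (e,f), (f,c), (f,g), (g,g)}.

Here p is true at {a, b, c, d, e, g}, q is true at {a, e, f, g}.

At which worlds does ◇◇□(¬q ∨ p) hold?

{a, b, d, e, f, g}

a: successors {b}; ◇□(¬q ∨ p) there: b:T. ✓
b: successors {a, c}; ◇□(¬q ∨ p) there: a:T, c:T. ✓
c: successors {d}; ◇□(¬q ∨ p) there: d:F. ✗
d: successors {e}; ◇□(¬q ∨ p) there: e:T. ✓
e: successors {f}; ◇□(¬q ∨ p) there: f:T. ✓
f: successors {c, g}; ◇□(¬q ∨ p) there: c:T, g:T. ✓
g: successors {g}; ◇□(¬q ∨ p) there: g:T. ✓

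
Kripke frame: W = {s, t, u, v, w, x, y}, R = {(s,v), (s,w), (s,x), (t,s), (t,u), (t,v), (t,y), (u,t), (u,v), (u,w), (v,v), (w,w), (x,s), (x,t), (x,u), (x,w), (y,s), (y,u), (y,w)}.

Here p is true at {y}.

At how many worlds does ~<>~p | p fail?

6

s: ~<>~p is F, p is F. ✗
t: ~<>~p is F, p is F. ✗
u: ~<>~p is F, p is F. ✗
v: ~<>~p is F, p is F. ✗
w: ~<>~p is F, p is F. ✗
x: ~<>~p is F, p is F. ✗
y: ~<>~p is F, p is T. ✓
Satisfying worlds: {y}.
So ~<>~p | p fails at the other 6 worlds.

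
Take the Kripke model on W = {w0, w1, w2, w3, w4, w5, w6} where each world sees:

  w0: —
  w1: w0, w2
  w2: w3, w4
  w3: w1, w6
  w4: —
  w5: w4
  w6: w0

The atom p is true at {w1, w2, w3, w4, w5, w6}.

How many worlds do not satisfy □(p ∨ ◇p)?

2

w0: no successors, so □(p ∨ ◇p) holds vacuously. ✓
w1: successors {w0, w2}; p ∨ ◇p there: w0:F, w2:T. ✗
w2: successors {w3, w4}; p ∨ ◇p there: w3:T, w4:T. ✓
w3: successors {w1, w6}; p ∨ ◇p there: w1:T, w6:T. ✓
w4: no successors, so □(p ∨ ◇p) holds vacuously. ✓
w5: successors {w4}; p ∨ ◇p there: w4:T. ✓
w6: successors {w0}; p ∨ ◇p there: w0:F. ✗
Satisfying worlds: {w0, w2, w3, w4, w5}.
So □(p ∨ ◇p) fails at the other 2 worlds.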